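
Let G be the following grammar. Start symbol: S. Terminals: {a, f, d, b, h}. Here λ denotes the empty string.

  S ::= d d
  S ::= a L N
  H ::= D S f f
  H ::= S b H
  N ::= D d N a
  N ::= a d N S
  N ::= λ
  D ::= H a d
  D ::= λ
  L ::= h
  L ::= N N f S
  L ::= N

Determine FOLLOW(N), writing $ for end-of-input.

{$, a, b, d, f}

FIRST(S): from S::=d d we get {d}; from S::=a L N we get {a}. So FIRST(S) = {a, d}.
FIRST(H): from H::=D S f f we get {a, d}; from H::=S b H we get {a, d}. So FIRST(H) = {a, d}.
FIRST(D): from D::=H a d we get {a, d}; from D::=λ we get {λ}. So FIRST(D) = {λ, a, d}.
FIRST(N): from N::=D d N a we get {a, d}; from N::=a d N S we get {a}; from N::=λ we get {λ}. So FIRST(N) = {λ, a, d}.
FIRST(L): from L::=h we get {h}; from L::=N N f S we get {a, d, f}; from L::=N we get {λ, a, d}. So FIRST(L) = {λ, a, d, f, h}.
FOLLOW(S) includes $ since S is the start symbol.
FOLLOW(H): in H::=S b H, the suffix after H is empty (adds nothing new); in D::=H a d, H is followed by a d with FIRST {a}. Thus FOLLOW(H) = {a}.
FOLLOW(D): in H::=D S f f, D is followed by S f f with FIRST {a, d}; in N::=D d N a, D is followed by d N a with FIRST {d}. Thus FOLLOW(D) = {a, d}.
FOLLOW(S): in H::=D S f f, S is followed by f f with FIRST {f}; in H::=S b H, S is followed by b H with FIRST {b}; in N::=a d N S, the suffix after S is empty, so FOLLOW(S) ⊇ FOLLOW(N) = {$, a, b, d, f}; in L::=N N f S, the suffix after S is empty, so FOLLOW(S) ⊇ FOLLOW(L) = {$, a, b, d, f}. Thus FOLLOW(S) = {$, a, b, d, f}.
FOLLOW(L): in S::=a L N, L is followed by N with FIRST {λ, a, d}; in S::=a L N, the suffix after L is nullable, so FOLLOW(L) ⊇ FOLLOW(S) = {$, a, b, d, f}. Thus FOLLOW(L) = {$, a, b, d, f}.
FOLLOW(N): in S::=a L N, the suffix after N is empty, so FOLLOW(N) ⊇ FOLLOW(S) = {$, a, b, d, f}; in N::=D d N a, N is followed by a with FIRST {a}; in N::=a d N S, N is followed by S with FIRST {a, d}; in L::=N N f S (occurrence 1), N is followed by N f S with FIRST {a, d, f}; in L::=N N f S (occurrence 2), N is followed by f S with FIRST {f}; in L::=N, the suffix after N is empty, so FOLLOW(N) ⊇ FOLLOW(L) = {$, a, b, d, f}. Thus FOLLOW(N) = {$, a, b, d, f}.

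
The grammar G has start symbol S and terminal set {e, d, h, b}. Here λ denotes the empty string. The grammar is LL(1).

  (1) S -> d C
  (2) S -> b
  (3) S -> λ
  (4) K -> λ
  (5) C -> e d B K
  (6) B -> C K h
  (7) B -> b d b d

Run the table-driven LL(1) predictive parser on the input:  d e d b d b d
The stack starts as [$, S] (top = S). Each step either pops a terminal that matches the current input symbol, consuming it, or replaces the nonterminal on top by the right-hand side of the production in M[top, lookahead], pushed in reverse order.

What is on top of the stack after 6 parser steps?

step 1: stack=$ S  input=d e d b d b d $  — expand S -> d C
step 2: stack=$ C d  input=d e d b d b d $  — match d
step 3: stack=$ C  input=e d b d b d $  — expand C -> e d B K
step 4: stack=$ K B d e  input=e d b d b d $  — match e
step 5: stack=$ K B d  input=d b d b d $  — match d
step 6: stack=$ K B  input=b d b d $  — expand B -> b d b d
Stack after step 6: $ K d b d b (top = b).

b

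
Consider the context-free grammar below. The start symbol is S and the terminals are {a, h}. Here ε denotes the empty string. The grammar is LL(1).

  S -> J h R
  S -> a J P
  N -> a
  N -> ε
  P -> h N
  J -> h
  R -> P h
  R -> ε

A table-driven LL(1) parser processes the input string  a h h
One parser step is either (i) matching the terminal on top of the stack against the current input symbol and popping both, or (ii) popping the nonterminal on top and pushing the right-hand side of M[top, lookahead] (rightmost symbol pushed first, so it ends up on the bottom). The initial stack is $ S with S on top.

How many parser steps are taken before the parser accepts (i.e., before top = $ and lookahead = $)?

     Stack    Input    Action
  1  $ S      a h h $  expand S -> a J P
  2  $ P J a  a h h $  match a
  3  $ P J    h h $    expand J -> h
  4  $ P h    h h $    match h
  5  $ P      h $      expand P -> h N
  6  $ N h    h $      match h
  7  $ N      $        expand N -> ε
Accept reached after 7 steps.

7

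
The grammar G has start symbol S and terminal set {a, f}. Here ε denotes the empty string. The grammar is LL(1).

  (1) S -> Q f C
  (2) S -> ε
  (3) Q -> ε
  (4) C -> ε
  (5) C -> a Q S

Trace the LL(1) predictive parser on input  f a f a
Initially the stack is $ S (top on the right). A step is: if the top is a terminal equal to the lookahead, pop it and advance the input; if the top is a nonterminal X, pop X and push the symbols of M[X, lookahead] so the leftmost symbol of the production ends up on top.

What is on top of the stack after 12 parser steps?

S

      Stack    Input      Action
   1  $ S      f a f a $  expand S -> Q f C
   2  $ C f Q  f a f a $  expand Q -> ε
   3  $ C f    f a f a $  match f
   4  $ C      a f a $    expand C -> a Q S
   5  $ S Q a  a f a $    match a
   6  $ S Q    f a $      expand Q -> ε
   7  $ S      f a $      expand S -> Q f C
   8  $ C f Q  f a $      expand Q -> ε
   9  $ C f    f a $      match f
  10  $ C      a $        expand C -> a Q S
  11  $ S Q a  a $        match a
  12  $ S Q    $          expand Q -> ε
Stack after step 12: $ S (top = S).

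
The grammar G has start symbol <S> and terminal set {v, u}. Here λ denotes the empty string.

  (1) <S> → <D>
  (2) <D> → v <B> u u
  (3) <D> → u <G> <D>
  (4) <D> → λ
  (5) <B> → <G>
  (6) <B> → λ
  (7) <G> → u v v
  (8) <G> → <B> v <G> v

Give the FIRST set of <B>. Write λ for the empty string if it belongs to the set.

{λ, u, v}

FIRST(<D>): from <D>→v <B> u u we get {v}; from <D>→u <G> <D> we get {u}; from <D>→λ we get {λ}. So FIRST(<D>) = {λ, u, v}.
FIRST(<S>): from <S>→<D> we get {λ, u, v}. So FIRST(<S>) = {λ, u, v}.
FIRST(<B>): from <B>→<G> we get {u, v}; from <B>→λ we get {λ}. So FIRST(<B>) = {λ, u, v}.
FIRST(<G>): from <G>→u v v we get {u}; from <G>→<B> v <G> v we get {u, v}. So FIRST(<G>) = {u, v}.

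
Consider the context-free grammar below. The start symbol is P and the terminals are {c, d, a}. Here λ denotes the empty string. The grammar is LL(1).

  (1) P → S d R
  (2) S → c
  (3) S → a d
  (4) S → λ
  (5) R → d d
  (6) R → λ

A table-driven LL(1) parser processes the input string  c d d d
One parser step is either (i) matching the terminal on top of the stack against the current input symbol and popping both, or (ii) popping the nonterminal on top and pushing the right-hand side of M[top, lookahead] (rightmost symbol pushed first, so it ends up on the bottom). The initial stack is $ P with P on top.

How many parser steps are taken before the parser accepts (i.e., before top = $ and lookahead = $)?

7

step 1: stack=$ P  input=c d d d $  — expand P → S d R
step 2: stack=$ R d S  input=c d d d $  — expand S → c
step 3: stack=$ R d c  input=c d d d $  — match c
step 4: stack=$ R d  input=d d d $  — match d
step 5: stack=$ R  input=d d $  — expand R → d d
step 6: stack=$ d d  input=d d $  — match d
step 7: stack=$ d  input=d $  — match d
Accept reached after 7 steps.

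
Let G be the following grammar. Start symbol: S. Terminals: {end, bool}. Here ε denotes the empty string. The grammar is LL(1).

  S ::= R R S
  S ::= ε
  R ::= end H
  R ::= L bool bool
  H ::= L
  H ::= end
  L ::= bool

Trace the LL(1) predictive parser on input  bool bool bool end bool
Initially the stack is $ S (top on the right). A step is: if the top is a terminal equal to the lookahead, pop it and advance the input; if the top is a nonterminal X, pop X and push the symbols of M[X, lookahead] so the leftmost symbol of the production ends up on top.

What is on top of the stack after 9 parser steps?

     Stack                 Input                      Action
  1  $ S                   bool bool bool end bool $  expand S ::= R R S
  2  $ S R R               bool bool bool end bool $  expand R ::= L bool bool
  3  $ S R bool bool L     bool bool bool end bool $  expand L ::= bool
  4  $ S R bool bool bool  bool bool bool end bool $  match bool
  5  $ S R bool bool       bool bool end bool $       match bool
  6  $ S R bool            bool end bool $            match bool
  7  $ S R                 end bool $                 expand R ::= end H
  8  $ S H end             end bool $                 match end
  9  $ S H                 bool $                     expand H ::= L
Stack after step 9: $ S L (top = L).

L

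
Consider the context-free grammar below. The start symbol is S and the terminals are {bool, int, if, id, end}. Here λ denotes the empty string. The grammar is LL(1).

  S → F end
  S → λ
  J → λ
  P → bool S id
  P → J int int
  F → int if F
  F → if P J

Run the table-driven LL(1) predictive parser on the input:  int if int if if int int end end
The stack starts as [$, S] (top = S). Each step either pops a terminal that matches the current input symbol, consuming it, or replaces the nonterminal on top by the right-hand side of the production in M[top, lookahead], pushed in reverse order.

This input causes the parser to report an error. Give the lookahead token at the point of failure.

step 1: stack=$ S  input=int if int if if int int end end $  — expand S → F end
step 2: stack=$ end F  input=int if int if if int int end end $  — expand F → int if F
step 3: stack=$ end F if int  input=int if int if if int int end end $  — match int
step 4: stack=$ end F if  input=if int if if int int end end $  — match if
step 5: stack=$ end F  input=int if if int int end end $  — expand F → int if F
step 6: stack=$ end F if int  input=int if if int int end end $  — match int
step 7: stack=$ end F if  input=if if int int end end $  — match if
step 8: stack=$ end F  input=if int int end end $  — expand F → if P J
step 9: stack=$ end J P if  input=if int int end end $  — match if
step 10: stack=$ end J P  input=int int end end $  — expand P → J int int
step 11: stack=$ end J int int J  input=int int end end $  — expand J → λ
step 12: stack=$ end J int int  input=int int end end $  — match int
step 13: stack=$ end J int  input=int end end $  — match int
step 14: stack=$ end J  input=end end $  — expand J → λ
step 15: stack=$ end  input=end end $  — match end
step 16: stack=$  input=end $  — error: stack empty but input remains

end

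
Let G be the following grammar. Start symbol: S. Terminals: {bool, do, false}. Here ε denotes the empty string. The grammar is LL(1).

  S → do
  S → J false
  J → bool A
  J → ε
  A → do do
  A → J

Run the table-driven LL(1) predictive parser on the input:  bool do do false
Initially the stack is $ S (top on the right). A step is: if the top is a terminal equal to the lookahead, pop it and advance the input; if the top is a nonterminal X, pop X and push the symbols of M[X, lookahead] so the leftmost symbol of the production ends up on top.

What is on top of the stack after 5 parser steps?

step 1: stack=$ S  input=bool do do false $  — expand S → J false
step 2: stack=$ false J  input=bool do do false $  — expand J → bool A
step 3: stack=$ false A bool  input=bool do do false $  — match bool
step 4: stack=$ false A  input=do do false $  — expand A → do do
step 5: stack=$ false do do  input=do do false $  — match do
Stack after step 5: $ false do (top = do).

do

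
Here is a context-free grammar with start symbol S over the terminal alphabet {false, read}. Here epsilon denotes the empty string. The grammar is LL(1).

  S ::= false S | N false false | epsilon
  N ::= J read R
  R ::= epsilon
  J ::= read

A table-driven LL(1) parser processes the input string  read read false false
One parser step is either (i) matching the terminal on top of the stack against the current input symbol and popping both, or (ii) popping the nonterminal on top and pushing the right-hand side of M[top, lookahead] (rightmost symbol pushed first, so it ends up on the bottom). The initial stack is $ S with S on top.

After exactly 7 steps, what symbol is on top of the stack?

step 1: stack=$ S  input=read read false false $  — expand S ::= N false false
step 2: stack=$ false false N  input=read read false false $  — expand N ::= J read R
step 3: stack=$ false false R read J  input=read read false false $  — expand J ::= read
step 4: stack=$ false false R read read  input=read read false false $  — match read
step 5: stack=$ false false R read  input=read false false $  — match read
step 6: stack=$ false false R  input=false false $  — expand R ::= epsilon
step 7: stack=$ false false  input=false false $  — match false
Stack after step 7: $ false (top = false).

false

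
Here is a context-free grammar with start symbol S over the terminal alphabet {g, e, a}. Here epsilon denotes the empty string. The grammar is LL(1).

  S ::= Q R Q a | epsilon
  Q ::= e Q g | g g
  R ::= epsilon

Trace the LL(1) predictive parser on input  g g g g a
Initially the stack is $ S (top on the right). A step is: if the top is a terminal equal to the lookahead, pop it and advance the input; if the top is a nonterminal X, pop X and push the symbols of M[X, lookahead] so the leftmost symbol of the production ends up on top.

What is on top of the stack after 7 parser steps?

     Stack        Input        Action
  1  $ S          g g g g a $  expand S ::= Q R Q a
  2  $ a Q R Q    g g g g a $  expand Q ::= g g
  3  $ a Q R g g  g g g g a $  match g
  4  $ a Q R g    g g g a $    match g
  5  $ a Q R      g g a $      expand R ::= epsilon
  6  $ a Q        g g a $      expand Q ::= g g
  7  $ a g g      g g a $      match g
Stack after step 7: $ a g (top = g).

g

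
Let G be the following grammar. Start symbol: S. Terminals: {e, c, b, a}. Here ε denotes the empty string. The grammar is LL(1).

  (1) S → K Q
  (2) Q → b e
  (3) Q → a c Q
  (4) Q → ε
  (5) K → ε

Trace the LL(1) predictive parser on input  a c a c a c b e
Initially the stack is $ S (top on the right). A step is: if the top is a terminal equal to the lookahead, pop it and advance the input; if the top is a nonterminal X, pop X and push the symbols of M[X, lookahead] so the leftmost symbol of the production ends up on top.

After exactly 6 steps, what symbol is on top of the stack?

a

step 1: stack=$ S  input=a c a c a c b e $  — expand S → K Q
step 2: stack=$ Q K  input=a c a c a c b e $  — expand K → ε
step 3: stack=$ Q  input=a c a c a c b e $  — expand Q → a c Q
step 4: stack=$ Q c a  input=a c a c a c b e $  — match a
step 5: stack=$ Q c  input=c a c a c b e $  — match c
step 6: stack=$ Q  input=a c a c b e $  — expand Q → a c Q
Stack after step 6: $ Q c a (top = a).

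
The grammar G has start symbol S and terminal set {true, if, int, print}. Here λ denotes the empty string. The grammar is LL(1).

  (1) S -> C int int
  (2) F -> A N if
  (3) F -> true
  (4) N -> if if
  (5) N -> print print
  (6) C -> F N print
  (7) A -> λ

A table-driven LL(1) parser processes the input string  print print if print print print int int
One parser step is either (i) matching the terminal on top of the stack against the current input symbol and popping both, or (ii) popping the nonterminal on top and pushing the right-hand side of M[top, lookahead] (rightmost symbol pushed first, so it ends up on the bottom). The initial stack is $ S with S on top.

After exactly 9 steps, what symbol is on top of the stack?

print

step 1: stack=$ S  input=print print if print print print int int $  — expand S -> C int int
step 2: stack=$ int int C  input=print print if print print print int int $  — expand C -> F N print
step 3: stack=$ int int print N F  input=print print if print print print int int $  — expand F -> A N if
step 4: stack=$ int int print N if N A  input=print print if print print print int int $  — expand A -> λ
step 5: stack=$ int int print N if N  input=print print if print print print int int $  — expand N -> print print
step 6: stack=$ int int print N if print print  input=print print if print print print int int $  — match print
step 7: stack=$ int int print N if print  input=print if print print print int int $  — match print
step 8: stack=$ int int print N if  input=if print print print int int $  — match if
step 9: stack=$ int int print N  input=print print print int int $  — expand N -> print print
Stack after step 9: $ int int print print print (top = print).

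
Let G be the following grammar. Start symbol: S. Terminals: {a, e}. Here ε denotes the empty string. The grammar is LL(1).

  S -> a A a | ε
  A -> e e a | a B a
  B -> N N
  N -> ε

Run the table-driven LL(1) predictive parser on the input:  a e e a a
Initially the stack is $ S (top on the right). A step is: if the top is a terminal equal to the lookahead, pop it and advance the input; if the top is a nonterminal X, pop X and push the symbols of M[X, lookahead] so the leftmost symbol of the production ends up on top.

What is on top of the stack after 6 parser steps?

a

     Stack      Input        Action
  1  $ S        a e e a a $  expand S -> a A a
  2  $ a A a    a e e a a $  match a
  3  $ a A      e e a a $    expand A -> e e a
  4  $ a a e e  e e a a $    match e
  5  $ a a e    e a a $      match e
  6  $ a a      a a $        match a
Stack after step 6: $ a (top = a).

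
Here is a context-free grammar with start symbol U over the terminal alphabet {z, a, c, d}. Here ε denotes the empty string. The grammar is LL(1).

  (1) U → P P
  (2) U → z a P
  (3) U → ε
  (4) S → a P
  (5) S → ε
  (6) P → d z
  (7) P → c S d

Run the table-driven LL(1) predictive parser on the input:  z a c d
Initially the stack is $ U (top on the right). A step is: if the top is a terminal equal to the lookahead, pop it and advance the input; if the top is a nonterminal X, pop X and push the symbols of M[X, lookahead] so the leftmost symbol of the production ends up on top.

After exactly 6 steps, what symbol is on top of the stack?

d

step 1: stack=$ U  input=z a c d $  — expand U → z a P
step 2: stack=$ P a z  input=z a c d $  — match z
step 3: stack=$ P a  input=a c d $  — match a
step 4: stack=$ P  input=c d $  — expand P → c S d
step 5: stack=$ d S c  input=c d $  — match c
step 6: stack=$ d S  input=d $  — expand S → ε
Stack after step 6: $ d (top = d).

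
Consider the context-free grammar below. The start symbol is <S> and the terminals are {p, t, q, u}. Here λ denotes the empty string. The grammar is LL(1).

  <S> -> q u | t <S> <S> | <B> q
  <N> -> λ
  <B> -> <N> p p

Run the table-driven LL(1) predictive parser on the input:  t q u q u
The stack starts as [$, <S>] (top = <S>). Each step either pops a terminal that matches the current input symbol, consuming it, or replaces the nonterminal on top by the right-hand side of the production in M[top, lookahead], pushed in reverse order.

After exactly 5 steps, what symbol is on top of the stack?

<S>

     Stack        Input        Action
  1  $ <S>        t q u q u $  expand <S> -> t <S> <S>
  2  $ <S> <S> t  t q u q u $  match t
  3  $ <S> <S>    q u q u $    expand <S> -> q u
  4  $ <S> u q    q u q u $    match q
  5  $ <S> u      u q u $      match u
Stack after step 5: $ <S> (top = <S>).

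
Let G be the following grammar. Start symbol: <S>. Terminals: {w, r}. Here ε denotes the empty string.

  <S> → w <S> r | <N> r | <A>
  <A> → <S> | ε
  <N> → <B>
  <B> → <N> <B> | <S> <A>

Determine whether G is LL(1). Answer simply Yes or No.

FIRST(<S>) = {ε, r, w}
FIRST(<A>) = {ε, r, w}
FIRST(<N>) = {ε, r, w}
FIRST(<B>) = {ε, r, w}
FOLLOW(<S>) = {$, r, w}
FOLLOW(<A>) = {$, r, w}
FOLLOW(<N>) = {r, w}
FOLLOW(<B>) = {r, w}
Cell M[<A>, $] receives both <A> → <S> and <A> → ε — the grammar is not LL(1).

No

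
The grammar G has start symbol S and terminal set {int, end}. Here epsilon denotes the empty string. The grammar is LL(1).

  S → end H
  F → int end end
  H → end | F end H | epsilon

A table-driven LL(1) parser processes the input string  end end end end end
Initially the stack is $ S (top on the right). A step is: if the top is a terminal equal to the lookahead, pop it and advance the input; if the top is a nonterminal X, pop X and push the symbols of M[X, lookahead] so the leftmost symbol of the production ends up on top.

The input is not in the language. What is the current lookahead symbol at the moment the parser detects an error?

end

step 1: stack=$ S  input=end end end end end $  — expand S → end H
step 2: stack=$ H end  input=end end end end end $  — match end
step 3: stack=$ H  input=end end end end $  — expand H → end
step 4: stack=$ end  input=end end end end $  — match end
step 5: stack=$  input=end end end $  — error: stack empty but input remains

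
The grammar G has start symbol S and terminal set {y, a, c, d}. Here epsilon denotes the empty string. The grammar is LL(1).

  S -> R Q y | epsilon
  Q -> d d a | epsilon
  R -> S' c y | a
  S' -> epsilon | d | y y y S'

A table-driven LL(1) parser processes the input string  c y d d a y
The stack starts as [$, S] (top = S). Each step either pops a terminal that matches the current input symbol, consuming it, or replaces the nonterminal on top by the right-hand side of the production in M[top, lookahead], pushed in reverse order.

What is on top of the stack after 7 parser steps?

d

step 1: stack=$ S  input=c y d d a y $  — expand S -> R Q y
step 2: stack=$ y Q R  input=c y d d a y $  — expand R -> S' c y
step 3: stack=$ y Q y c S'  input=c y d d a y $  — expand S' -> epsilon
step 4: stack=$ y Q y c  input=c y d d a y $  — match c
step 5: stack=$ y Q y  input=y d d a y $  — match y
step 6: stack=$ y Q  input=d d a y $  — expand Q -> d d a
step 7: stack=$ y a d d  input=d d a y $  — match d
Stack after step 7: $ y a d (top = d).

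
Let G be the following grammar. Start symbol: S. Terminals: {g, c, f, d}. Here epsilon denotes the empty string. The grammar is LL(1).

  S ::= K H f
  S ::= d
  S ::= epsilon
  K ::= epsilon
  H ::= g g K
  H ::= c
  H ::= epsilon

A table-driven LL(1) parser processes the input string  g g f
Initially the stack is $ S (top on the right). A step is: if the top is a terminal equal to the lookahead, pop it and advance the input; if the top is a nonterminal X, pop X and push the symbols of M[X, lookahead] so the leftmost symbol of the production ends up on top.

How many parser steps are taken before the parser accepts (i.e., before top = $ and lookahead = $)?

step 1: stack=$ S  input=g g f $  — expand S ::= K H f
step 2: stack=$ f H K  input=g g f $  — expand K ::= epsilon
step 3: stack=$ f H  input=g g f $  — expand H ::= g g K
step 4: stack=$ f K g g  input=g g f $  — match g
step 5: stack=$ f K g  input=g f $  — match g
step 6: stack=$ f K  input=f $  — expand K ::= epsilon
step 7: stack=$ f  input=f $  — match f
Accept reached after 7 steps.

7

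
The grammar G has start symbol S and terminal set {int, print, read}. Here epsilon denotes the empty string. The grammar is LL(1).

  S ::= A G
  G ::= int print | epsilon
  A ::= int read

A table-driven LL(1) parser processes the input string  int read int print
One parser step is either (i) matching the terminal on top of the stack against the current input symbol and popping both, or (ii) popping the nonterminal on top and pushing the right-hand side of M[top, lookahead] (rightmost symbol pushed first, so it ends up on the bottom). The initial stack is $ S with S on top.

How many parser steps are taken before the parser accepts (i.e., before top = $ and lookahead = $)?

     Stack         Input                 Action
  1  $ S           int read int print $  expand S ::= A G
  2  $ G A         int read int print $  expand A ::= int read
  3  $ G read int  int read int print $  match int
  4  $ G read      read int print $      match read
  5  $ G           int print $           expand G ::= int print
  6  $ print int   int print $           match int
  7  $ print       print $               match print
Accept reached after 7 steps.

7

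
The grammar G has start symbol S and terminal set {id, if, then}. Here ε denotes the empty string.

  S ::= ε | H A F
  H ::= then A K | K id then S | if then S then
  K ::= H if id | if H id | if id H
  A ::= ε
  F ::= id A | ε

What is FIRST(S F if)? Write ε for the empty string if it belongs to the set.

{id, if, then}

FIRST(A) = {ε}
FIRST(F) = {ε, id}
FIRST(S) = {ε, if, then}  (via H A F)
FIRST(H) = {if, then}  (via K id then S)
FIRST(K) = {if, then}  (via H if id)
FIRST(S F if): take FIRST of each symbol in turn, carrying on past any symbol whose FIRST contains ε; result {id, if, then}.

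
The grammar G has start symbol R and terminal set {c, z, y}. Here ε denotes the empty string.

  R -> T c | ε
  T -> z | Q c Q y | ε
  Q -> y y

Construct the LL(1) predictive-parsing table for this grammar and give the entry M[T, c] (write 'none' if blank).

T -> ε

FIRST(Q): from Q->y y we get {y}. So FIRST(Q) = {y}.
FIRST(T): from T->z we get {z}; from T->Q c Q y we get {y}; from T->ε we get {ε}. So FIRST(T) = {ε, y, z}.
FIRST(R): from R->T c we get {c, y, z}; from R->ε we get {ε}. So FIRST(R) = {ε, c, y, z}.
FOLLOW(R) includes $ since R is the start symbol.
FOLLOW(T): in R->T c, T is followed by c with FIRST {c}. Thus FOLLOW(T) = {c}.
For T -> z: FIRST(z) = {z}, so it goes in M[T, t] for t ∈ {z}.
For T -> Q c Q y: FIRST(Q c Q y) = {y}, so it goes in M[T, t] for t ∈ {y}.
For T -> ε: FIRST(ε) = {ε}, so it goes in M[T, t] for t ∈ {}; since ε ∈ FIRST, also for every t ∈ FOLLOW(T) = {c}.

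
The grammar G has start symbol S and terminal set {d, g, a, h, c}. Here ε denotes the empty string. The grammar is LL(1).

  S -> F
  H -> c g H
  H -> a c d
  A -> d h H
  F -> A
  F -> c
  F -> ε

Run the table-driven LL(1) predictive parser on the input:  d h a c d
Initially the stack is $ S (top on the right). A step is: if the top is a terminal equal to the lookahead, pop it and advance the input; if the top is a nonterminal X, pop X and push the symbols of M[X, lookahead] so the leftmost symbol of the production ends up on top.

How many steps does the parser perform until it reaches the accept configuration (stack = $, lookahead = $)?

     Stack    Input        Action
  1  $ S      d h a c d $  expand S -> F
  2  $ F      d h a c d $  expand F -> A
  3  $ A      d h a c d $  expand A -> d h H
  4  $ H h d  d h a c d $  match d
  5  $ H h    h a c d $    match h
  6  $ H      a c d $      expand H -> a c d
  7  $ d c a  a c d $      match a
  8  $ d c    c d $        match c
  9  $ d      d $          match d
Accept reached after 9 steps.

9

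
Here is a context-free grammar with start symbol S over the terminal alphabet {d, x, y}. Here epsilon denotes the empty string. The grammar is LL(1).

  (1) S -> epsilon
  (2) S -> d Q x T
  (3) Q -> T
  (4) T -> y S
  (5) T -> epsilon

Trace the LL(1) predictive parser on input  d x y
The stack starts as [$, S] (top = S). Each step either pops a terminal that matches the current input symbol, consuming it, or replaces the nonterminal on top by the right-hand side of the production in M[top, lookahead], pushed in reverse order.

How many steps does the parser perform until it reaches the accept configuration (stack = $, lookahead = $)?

     Stack      Input    Action
  1  $ S        d x y $  expand S -> d Q x T
  2  $ T x Q d  d x y $  match d
  3  $ T x Q    x y $    expand Q -> T
  4  $ T x T    x y $    expand T -> epsilon
  5  $ T x      x y $    match x
  6  $ T        y $      expand T -> y S
  7  $ S y      y $      match y
  8  $ S        $        expand S -> epsilon
Accept reached after 8 steps.

8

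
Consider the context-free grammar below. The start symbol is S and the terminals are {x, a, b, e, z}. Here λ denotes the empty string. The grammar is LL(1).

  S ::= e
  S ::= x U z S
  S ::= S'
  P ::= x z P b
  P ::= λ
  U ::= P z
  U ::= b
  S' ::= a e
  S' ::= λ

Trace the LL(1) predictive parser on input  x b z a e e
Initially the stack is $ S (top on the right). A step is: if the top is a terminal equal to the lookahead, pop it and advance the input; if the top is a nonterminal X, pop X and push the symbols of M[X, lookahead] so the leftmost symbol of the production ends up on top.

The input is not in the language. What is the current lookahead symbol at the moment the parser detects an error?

e

step 1: stack=$ S  input=x b z a e e $  — expand S ::= x U z S
step 2: stack=$ S z U x  input=x b z a e e $  — match x
step 3: stack=$ S z U  input=b z a e e $  — expand U ::= b
step 4: stack=$ S z b  input=b z a e e $  — match b
step 5: stack=$ S z  input=z a e e $  — match z
step 6: stack=$ S  input=a e e $  — expand S ::= S'
step 7: stack=$ S'  input=a e e $  — expand S' ::= a e
step 8: stack=$ e a  input=a e e $  — match a
step 9: stack=$ e  input=e e $  — match e
step 10: stack=$  input=e $  — error: stack empty but input remains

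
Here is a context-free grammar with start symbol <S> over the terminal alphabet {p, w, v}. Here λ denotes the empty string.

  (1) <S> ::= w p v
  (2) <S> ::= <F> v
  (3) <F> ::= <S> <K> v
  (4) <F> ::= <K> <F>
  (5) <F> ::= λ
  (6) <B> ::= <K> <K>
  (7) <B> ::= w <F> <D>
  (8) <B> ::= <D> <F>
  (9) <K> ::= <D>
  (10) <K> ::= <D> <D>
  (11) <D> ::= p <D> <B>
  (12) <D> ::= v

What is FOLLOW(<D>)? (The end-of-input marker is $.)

FIRST(<D>): from <D>::=p <D> <B> we get {p}; from <D>::=v we get {v}. So FIRST(<D>) = {p, v}.
FIRST(<K>): from <K>::=<D> we get {p, v}; from <K>::=<D> <D> we get {p, v}. So FIRST(<K>) = {p, v}.
FIRST(<B>): from <B>::=<K> <K> we get {p, v}; from <B>::=w <F> <D> we get {w}; from <B>::=<D> <F> we get {p, v}. So FIRST(<B>) = {p, v, w}.
FIRST(<S>): from <S>::=w p v we get {w}; from <S>::=<F> v we get {p, v, w}. So FIRST(<S>) = {p, v, w}.
FIRST(<F>): from <F>::=<S> <K> v we get {p, v, w}; from <F>::=<K> <F> we get {p, v}; from <F>::=λ we get {λ}. So FIRST(<F>) = {λ, p, v, w}.
FOLLOW(<S>) includes $ since <S> is the start symbol.
FOLLOW(<S>): in <F>::=<S> <K> v, <S> is followed by <K> v with FIRST {p, v}. Thus FOLLOW(<S>) = {$, p, v}.
FOLLOW(<F>): in <S>::=<F> v, <F> is followed by v with FIRST {v}; in <F>::=<K> <F>, the suffix after <F> is empty (adds nothing new); in <B>::=w <F> <D>, <F> is followed by <D> with FIRST {p, v}; in <B>::=<D> <F>, the suffix after <F> is empty, so FOLLOW(<F>) ⊇ FOLLOW(<B>) = {p, v, w}. Thus FOLLOW(<F>) = {p, v, w}.
FOLLOW(<B>): in <D>::=p <D> <B>, the suffix after <B> is empty, so FOLLOW(<B>) ⊇ FOLLOW(<D>) = {p, v, w}. Thus FOLLOW(<B>) = {p, v, w}.
FOLLOW(<K>): in <F>::=<S> <K> v, <K> is followed by v with FIRST {v}; in <F>::=<K> <F>, <K> is followed by <F> with FIRST {λ, p, v, w}; in <F>::=<K> <F>, the suffix after <K> is nullable, so FOLLOW(<K>) ⊇ FOLLOW(<F>) = {p, v, w}; in <B>::=<K> <K> (occurrence 1), <K> is followed by <K> with FIRST {p, v}; in <B>::=<K> <K> (occurrence 2), the suffix after <K> is empty, so FOLLOW(<K>) ⊇ FOLLOW(<B>) = {p, v, w}. Thus FOLLOW(<K>) = {p, v, w}.
FOLLOW(<D>): in <B>::=w <F> <D>, the suffix after <D> is empty, so FOLLOW(<D>) ⊇ FOLLOW(<B>) = {p, v, w}; in <B>::=<D> <F>, <D> is followed by <F> with FIRST {λ, p, v, w}; in <B>::=<D> <F>, the suffix after <D> is nullable, so FOLLOW(<D>) ⊇ FOLLOW(<B>) = {p, v, w}; in <K>::=<D>, the suffix after <D> is empty, so FOLLOW(<D>) ⊇ FOLLOW(<K>) = {p, v, w}; in <K>::=<D> <D> (occurrence 1), <D> is followed by <D> with FIRST {p, v}; in <K>::=<D> <D> (occurrence 2), the suffix after <D> is empty, so FOLLOW(<D>) ⊇ FOLLOW(<K>) = {p, v, w}; in <D>::=p <D> <B>, <D> is followed by <B> with FIRST {p, v, w}. Thus FOLLOW(<D>) = {p, v, w}.

{p, v, w}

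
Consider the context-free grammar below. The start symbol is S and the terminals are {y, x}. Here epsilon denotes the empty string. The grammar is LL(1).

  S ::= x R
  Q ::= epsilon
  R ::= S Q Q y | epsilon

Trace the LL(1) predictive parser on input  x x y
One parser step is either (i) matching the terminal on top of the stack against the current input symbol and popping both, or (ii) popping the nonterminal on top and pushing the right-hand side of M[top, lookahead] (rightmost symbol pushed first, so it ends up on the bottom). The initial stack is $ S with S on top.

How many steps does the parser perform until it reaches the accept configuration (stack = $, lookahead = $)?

9

     Stack        Input    Action
  1  $ S          x x y $  expand S ::= x R
  2  $ R x        x x y $  match x
  3  $ R          x y $    expand R ::= S Q Q y
  4  $ y Q Q S    x y $    expand S ::= x R
  5  $ y Q Q R x  x y $    match x
  6  $ y Q Q R    y $      expand R ::= epsilon
  7  $ y Q Q      y $      expand Q ::= epsilon
  8  $ y Q        y $      expand Q ::= epsilon
  9  $ y          y $      match y
Accept reached after 9 steps.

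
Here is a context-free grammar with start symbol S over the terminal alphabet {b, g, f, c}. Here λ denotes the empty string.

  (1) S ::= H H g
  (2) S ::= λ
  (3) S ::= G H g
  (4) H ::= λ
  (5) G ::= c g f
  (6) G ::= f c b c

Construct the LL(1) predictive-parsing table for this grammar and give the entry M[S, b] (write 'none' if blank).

none

FIRST(H) = {λ}
FIRST(G) = {c, f}
FIRST(S) = {λ, c, f, g}  (via H H g, G H g)
FOLLOW(S) includes $ since S is the start symbol.
FOLLOW(S): S appears on no right-hand side. Thus FOLLOW(S) = {$}.
For S ::= H H g: FIRST(H H g) = {g}, so it goes in M[S, t] for t ∈ {g}.
For S ::= λ: FIRST(λ) = {λ}, so it goes in M[S, t] for t ∈ {}; since λ ∈ FIRST, also for every t ∈ FOLLOW(S) = {$}.
For S ::= G H g: FIRST(G H g) = {c, f}, so it goes in M[S, t] for t ∈ {c, f}.
None of these place a production in M[S, b].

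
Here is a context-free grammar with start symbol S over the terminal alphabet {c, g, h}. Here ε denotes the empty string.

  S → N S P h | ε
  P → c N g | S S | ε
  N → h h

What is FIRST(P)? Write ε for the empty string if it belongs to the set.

FIRST(N): from N→h h we get {h}. So FIRST(N) = {h}.
FIRST(S): from S→N S P h we get {h}; from S→ε we get {ε}. So FIRST(S) = {ε, h}.
FIRST(P): from P→c N g we get {c}; from P→S S we get {ε, h}; from P→ε we get {ε}. So FIRST(P) = {ε, c, h}.

{ε, c, h}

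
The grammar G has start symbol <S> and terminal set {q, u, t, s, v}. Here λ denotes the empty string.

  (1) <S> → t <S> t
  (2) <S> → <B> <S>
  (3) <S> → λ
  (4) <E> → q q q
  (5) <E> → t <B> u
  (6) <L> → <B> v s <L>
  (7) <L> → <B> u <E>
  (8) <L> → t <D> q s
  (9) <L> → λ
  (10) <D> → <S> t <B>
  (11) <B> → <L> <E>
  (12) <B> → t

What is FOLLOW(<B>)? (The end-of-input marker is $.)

FIRST(<E>) = {q, t}
FIRST(<S>) = {λ, q, t}  (via <B> <S>)
FIRST(<D>) = {q, t}  (via <S> t <B>)
FIRST(<L>) = {λ, q, t}  (via <B> v s <L>, <B> u <E>)
FIRST(<B>) = {q, t}  (via <L> <E>)
FOLLOW(<S>) includes $ since <S> is the start symbol.
FOLLOW(<S>): in <S>→t <S> t, <S> is followed by t with FIRST {t}; in <S>→<B> <S>, the suffix after <S> is empty (adds nothing new); in <D>→<S> t <B>, <S> is followed by t <B> with FIRST {t}. Thus FOLLOW(<S>) = {$, t}.
FOLLOW(<L>): in <L>→<B> v s <L>, the suffix after <L> is empty (adds nothing new); in <B>→<L> <E>, <L> is followed by <E> with FIRST {q, t}. Thus FOLLOW(<L>) = {q, t}.
FOLLOW(<D>): in <L>→t <D> q s, <D> is followed by q s with FIRST {q}. Thus FOLLOW(<D>) = {q}.
FOLLOW(<B>): in <S>→<B> <S>, <B> is followed by <S> with FIRST {λ, q, t}; in <S>→<B> <S>, the suffix after <B> is nullable, so FOLLOW(<B>) ⊇ FOLLOW(<S>) = {$, t}; in <E>→t <B> u, <B> is followed by u with FIRST {u}; in <L>→<B> v s <L>, <B> is followed by v s <L> with FIRST {v}; in <L>→<B> u <E>, <B> is followed by u <E> with FIRST {u}; in <D>→<S> t <B>, the suffix after <B> is empty, so FOLLOW(<B>) ⊇ FOLLOW(<D>) = {q}. Thus FOLLOW(<B>) = {$, q, t, u, v}.
FOLLOW(<E>): in <L>→<B> u <E>, the suffix after <E> is empty, so FOLLOW(<E>) ⊇ FOLLOW(<L>) = {q, t}; in <B>→<L> <E>, the suffix after <E> is empty, so FOLLOW(<E>) ⊇ FOLLOW(<B>) = {$, q, t, u, v}. Thus FOLLOW(<E>) = {$, q, t, u, v}.

{$, q, t, u, v}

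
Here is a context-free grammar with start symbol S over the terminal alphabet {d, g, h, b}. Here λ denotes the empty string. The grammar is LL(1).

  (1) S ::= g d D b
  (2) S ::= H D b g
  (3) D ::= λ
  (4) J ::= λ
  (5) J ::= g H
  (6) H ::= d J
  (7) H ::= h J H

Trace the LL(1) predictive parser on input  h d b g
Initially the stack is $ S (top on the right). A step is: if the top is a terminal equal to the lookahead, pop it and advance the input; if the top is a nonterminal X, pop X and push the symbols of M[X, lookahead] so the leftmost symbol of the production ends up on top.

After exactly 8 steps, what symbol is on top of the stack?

step 1: stack=$ S  input=h d b g $  — expand S ::= H D b g
step 2: stack=$ g b D H  input=h d b g $  — expand H ::= h J H
step 3: stack=$ g b D H J h  input=h d b g $  — match h
step 4: stack=$ g b D H J  input=d b g $  — expand J ::= λ
step 5: stack=$ g b D H  input=d b g $  — expand H ::= d J
step 6: stack=$ g b D J d  input=d b g $  — match d
step 7: stack=$ g b D J  input=b g $  — expand J ::= λ
step 8: stack=$ g b D  input=b g $  — expand D ::= λ
Stack after step 8: $ g b (top = b).

b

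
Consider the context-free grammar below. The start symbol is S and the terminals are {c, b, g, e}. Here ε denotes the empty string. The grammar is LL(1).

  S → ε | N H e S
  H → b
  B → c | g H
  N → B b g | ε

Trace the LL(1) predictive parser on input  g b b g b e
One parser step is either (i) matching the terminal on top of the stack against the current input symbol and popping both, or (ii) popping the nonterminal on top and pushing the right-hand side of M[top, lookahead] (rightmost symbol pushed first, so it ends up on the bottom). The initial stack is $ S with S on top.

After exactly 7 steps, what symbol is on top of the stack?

g

     Stack            Input          Action
  1  $ S              g b b g b e $  expand S → N H e S
  2  $ S e H N        g b b g b e $  expand N → B b g
  3  $ S e H g b B    g b b g b e $  expand B → g H
  4  $ S e H g b H g  g b b g b e $  match g
  5  $ S e H g b H    b b g b e $    expand H → b
  6  $ S e H g b b    b b g b e $    match b
  7  $ S e H g b      b g b e $      match b
Stack after step 7: $ S e H g (top = g).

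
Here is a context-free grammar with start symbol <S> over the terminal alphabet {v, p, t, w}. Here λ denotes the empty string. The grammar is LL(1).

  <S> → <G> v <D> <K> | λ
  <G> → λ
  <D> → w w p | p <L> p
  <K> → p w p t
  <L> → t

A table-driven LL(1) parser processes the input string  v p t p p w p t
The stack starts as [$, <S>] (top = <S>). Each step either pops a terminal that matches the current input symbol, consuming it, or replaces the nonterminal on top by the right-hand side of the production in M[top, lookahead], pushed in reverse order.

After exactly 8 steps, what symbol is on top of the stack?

<K>

     Stack            Input              Action
  1  $ <S>            v p t p p w p t $  expand <S> → <G> v <D> <K>
  2  $ <K> <D> v <G>  v p t p p w p t $  expand <G> → λ
  3  $ <K> <D> v      v p t p p w p t $  match v
  4  $ <K> <D>        p t p p w p t $    expand <D> → p <L> p
  5  $ <K> p <L> p    p t p p w p t $    match p
  6  $ <K> p <L>      t p p w p t $      expand <L> → t
  7  $ <K> p t        t p p w p t $      match t
  8  $ <K> p          p p w p t $        match p
Stack after step 8: $ <K> (top = <K>).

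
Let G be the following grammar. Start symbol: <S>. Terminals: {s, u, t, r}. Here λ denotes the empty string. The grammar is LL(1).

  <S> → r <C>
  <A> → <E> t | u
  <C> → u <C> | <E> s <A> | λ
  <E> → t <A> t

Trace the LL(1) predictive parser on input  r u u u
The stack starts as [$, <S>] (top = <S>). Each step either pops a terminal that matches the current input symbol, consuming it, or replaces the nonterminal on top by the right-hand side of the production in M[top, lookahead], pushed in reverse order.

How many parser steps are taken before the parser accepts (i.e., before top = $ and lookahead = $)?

9

step 1: stack=$ <S>  input=r u u u $  — expand <S> → r <C>
step 2: stack=$ <C> r  input=r u u u $  — match r
step 3: stack=$ <C>  input=u u u $  — expand <C> → u <C>
step 4: stack=$ <C> u  input=u u u $  — match u
step 5: stack=$ <C>  input=u u $  — expand <C> → u <C>
step 6: stack=$ <C> u  input=u u $  — match u
step 7: stack=$ <C>  input=u $  — expand <C> → u <C>
step 8: stack=$ <C> u  input=u $  — match u
step 9: stack=$ <C>  input=$  — expand <C> → λ
Accept reached after 9 steps.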